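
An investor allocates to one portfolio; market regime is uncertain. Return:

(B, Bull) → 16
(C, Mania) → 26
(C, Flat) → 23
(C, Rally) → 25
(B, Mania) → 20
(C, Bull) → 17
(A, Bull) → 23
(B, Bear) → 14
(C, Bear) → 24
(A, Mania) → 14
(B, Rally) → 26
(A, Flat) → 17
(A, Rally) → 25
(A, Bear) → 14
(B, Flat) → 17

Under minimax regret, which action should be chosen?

Column bests: Bear=24, Flat=23, Bull=23, Rally=26, Mania=26.
A regrets: 10, 6, 0, 1, 12 → max 12
B regrets: 10, 6, 7, 0, 6 → max 10
C regrets: 0, 0, 6, 1, 0 → max 6
Smallest max regret = 6 → C.

C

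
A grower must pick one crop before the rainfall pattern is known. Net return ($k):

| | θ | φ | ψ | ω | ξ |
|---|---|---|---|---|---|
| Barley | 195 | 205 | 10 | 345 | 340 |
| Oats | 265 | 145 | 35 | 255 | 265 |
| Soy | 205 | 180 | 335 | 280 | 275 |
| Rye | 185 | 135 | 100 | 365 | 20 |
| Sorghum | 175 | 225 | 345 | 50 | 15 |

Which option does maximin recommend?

Row minima: Barley=10, Oats=35, Soy=180, Rye=20, Sorghum=15
Best worst-case = 180 → Soy.

Soy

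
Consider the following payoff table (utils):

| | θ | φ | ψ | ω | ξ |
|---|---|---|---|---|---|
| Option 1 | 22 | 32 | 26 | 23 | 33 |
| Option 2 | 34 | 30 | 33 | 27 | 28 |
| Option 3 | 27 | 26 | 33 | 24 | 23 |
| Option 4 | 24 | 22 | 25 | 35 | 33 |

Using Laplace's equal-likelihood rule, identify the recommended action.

Option 2

Row averages: Option 1=27.2, Option 2=30.4, Option 3=26.6, Option 4=27.8
Highest average = 30.4 → Option 2.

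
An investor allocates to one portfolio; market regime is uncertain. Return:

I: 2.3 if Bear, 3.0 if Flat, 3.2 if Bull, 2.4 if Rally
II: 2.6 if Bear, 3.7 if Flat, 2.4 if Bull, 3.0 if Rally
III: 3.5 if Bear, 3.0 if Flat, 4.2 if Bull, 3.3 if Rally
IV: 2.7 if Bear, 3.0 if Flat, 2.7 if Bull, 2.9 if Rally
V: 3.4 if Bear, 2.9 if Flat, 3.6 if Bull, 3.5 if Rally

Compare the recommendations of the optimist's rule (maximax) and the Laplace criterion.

maximax → III; laplace → III (agree)

Row maxima: I=3.2, II=3.7, III=4.2, IV=3.0, V=3.6
Best best-case = 4.2 → III.
Row averages: I=2.725, II=2.925, III=3.5, IV=2.825, V=3.35
Highest average = 3.5 → III.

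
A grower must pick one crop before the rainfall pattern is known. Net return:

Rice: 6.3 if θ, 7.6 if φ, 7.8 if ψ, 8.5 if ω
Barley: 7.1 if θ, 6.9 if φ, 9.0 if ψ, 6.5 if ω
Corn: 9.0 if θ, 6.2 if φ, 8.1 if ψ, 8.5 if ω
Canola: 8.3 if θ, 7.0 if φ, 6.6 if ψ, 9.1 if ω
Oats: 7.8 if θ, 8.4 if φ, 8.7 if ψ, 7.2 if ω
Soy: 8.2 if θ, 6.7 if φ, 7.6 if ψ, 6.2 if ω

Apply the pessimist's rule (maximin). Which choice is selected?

Oats

Row minima: Rice=6.3, Barley=6.5, Corn=6.2, Canola=6.6, Oats=7.2, Soy=6.2
Best worst-case = 7.2 → Oats.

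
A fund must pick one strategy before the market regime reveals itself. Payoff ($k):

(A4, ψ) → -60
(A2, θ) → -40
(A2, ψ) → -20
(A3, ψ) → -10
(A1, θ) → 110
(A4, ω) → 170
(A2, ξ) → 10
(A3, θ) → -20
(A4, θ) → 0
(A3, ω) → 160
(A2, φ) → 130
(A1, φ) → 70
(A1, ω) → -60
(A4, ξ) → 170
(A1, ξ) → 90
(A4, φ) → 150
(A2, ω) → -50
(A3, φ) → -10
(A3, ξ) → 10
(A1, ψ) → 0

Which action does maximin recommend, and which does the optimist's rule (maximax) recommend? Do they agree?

maximin → A3; maximax → A4 (disagree)

Row minima: A1=-60, A2=-50, A3=-20, A4=-60
Best worst-case = -20 → A3.
Row maxima: A1=110, A2=130, A3=160, A4=170
Best best-case = 170 → A4.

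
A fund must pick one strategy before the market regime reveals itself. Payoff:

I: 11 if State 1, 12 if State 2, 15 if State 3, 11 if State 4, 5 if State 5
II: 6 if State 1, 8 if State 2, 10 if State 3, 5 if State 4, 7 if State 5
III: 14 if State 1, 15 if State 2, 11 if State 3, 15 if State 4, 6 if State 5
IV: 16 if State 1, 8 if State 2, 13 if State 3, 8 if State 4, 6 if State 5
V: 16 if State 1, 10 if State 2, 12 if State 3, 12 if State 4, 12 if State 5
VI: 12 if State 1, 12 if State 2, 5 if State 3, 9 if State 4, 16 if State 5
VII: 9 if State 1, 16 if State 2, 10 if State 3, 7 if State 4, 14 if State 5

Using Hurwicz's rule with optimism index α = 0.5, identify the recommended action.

V

I: 0.5·15 + 0.5·5 = 10
II: 0.5·10 + 0.5·5 = 7.5
III: 0.5·15 + 0.5·6 = 10.5
IV: 0.5·16 + 0.5·6 = 11
V: 0.5·16 + 0.5·10 = 13
VI: 0.5·16 + 0.5·5 = 10.5
VII: 0.5·16 + 0.5·7 = 11.5
Highest Hurwicz score = 13 → V.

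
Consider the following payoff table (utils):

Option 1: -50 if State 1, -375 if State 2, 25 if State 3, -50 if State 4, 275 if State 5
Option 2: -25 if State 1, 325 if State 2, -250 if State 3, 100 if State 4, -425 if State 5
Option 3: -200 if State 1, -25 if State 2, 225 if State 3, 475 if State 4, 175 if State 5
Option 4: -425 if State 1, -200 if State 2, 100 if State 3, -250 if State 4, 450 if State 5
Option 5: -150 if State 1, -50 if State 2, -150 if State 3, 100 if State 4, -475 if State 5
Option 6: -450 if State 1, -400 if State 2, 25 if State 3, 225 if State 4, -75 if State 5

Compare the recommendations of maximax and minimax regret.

maximax → Option 3; minimax regret → Option 3 (agree)

Row maxima: Option 1=275, Option 2=325, Option 3=475, Option 4=450, Option 5=100, Option 6=225
Best best-case = 475 → Option 3.
Column bests: State 1=-25, State 2=325, State 3=225, State 4=475, State 5=450.
Option 1 regrets: 25, 700, 200, 525, 175 → max 700
Option 2 regrets: 0, 0, 475, 375, 875 → max 875
Option 3 regrets: 175, 350, 0, 0, 275 → max 350
Option 4 regrets: 400, 525, 125, 725, 0 → max 725
Option 5 regrets: 125, 375, 375, 375, 925 → max 925
Option 6 regrets: 425, 725, 200, 250, 525 → max 725
Smallest max regret = 350 → Option 3.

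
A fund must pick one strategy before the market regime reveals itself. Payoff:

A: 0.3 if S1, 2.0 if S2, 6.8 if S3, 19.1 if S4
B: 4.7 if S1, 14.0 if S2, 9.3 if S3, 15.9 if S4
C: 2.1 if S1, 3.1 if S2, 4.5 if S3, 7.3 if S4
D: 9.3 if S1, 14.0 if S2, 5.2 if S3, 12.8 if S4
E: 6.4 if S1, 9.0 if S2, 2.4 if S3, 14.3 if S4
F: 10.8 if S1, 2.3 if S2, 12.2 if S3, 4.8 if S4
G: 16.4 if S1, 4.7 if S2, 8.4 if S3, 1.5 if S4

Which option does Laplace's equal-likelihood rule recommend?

B

Row averages: A=7.05, B=10.975, C=4.25, D=10.325, E=8.025, F=7.525, G=7.75
Highest average = 10.975 → B.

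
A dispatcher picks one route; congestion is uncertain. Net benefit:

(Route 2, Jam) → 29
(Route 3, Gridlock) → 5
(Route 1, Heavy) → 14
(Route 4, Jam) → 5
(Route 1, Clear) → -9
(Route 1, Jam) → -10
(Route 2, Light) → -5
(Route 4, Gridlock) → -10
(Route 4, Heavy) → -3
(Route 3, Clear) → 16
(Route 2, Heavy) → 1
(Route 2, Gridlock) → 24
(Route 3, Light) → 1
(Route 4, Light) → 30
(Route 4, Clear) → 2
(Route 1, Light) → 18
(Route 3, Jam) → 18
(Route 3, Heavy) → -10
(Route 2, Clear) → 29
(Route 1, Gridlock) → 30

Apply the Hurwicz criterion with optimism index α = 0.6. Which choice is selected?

Route 2

Route 1: 0.6·30 + 0.4·(-10) = 14
Route 2: 0.6·29 + 0.4·(-5) = 15.4
Route 3: 0.6·18 + 0.4·(-10) = 6.8
Route 4: 0.6·30 + 0.4·(-10) = 14
Highest Hurwicz score = 15.4 → Route 2.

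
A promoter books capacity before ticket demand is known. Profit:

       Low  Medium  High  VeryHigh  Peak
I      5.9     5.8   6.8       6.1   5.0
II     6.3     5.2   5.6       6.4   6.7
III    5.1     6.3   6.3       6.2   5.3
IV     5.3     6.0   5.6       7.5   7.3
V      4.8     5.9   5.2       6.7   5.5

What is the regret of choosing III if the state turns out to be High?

Best payoff under High is 6.8.
Regret = 6.8 − 6.3 = 0.5.

0.5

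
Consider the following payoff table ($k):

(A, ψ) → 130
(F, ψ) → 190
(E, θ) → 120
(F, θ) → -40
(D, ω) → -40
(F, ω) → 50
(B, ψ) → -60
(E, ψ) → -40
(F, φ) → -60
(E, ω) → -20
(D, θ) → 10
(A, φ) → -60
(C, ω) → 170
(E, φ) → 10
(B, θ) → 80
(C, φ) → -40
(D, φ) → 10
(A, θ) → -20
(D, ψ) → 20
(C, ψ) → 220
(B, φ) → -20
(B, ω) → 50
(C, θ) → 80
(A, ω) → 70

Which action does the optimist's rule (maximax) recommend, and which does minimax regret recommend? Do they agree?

Row maxima: A=130, B=80, C=220, D=20, E=120, F=190
Best best-case = 220 → C.
Column bests: θ=120, φ=10, ψ=220, ω=170.
A regrets: 140, 70, 90, 100 → max 140
B regrets: 40, 30, 280, 120 → max 280
C regrets: 40, 50, 0, 0 → max 50
D regrets: 110, 0, 200, 210 → max 210
E regrets: 0, 0, 260, 190 → max 260
F regrets: 160, 70, 30, 120 → max 160
Smallest max regret = 50 → C.

maximax → C; minimax regret → C (agree)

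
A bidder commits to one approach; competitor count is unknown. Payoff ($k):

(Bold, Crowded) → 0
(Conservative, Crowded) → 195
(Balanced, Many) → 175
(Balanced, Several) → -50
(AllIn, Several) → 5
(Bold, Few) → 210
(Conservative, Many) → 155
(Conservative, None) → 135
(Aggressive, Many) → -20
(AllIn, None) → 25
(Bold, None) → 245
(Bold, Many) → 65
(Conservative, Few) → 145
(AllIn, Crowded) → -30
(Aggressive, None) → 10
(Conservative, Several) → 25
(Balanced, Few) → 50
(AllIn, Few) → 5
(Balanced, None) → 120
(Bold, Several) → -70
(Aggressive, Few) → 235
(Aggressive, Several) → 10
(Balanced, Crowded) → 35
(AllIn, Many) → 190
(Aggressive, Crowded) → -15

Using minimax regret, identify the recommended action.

Conservative

Column bests: None=245, Few=235, Several=25, Many=190, Crowded=195.
Conservative regrets: 110, 90, 0, 35, 0 → max 110
Balanced regrets: 125, 185, 75, 15, 160 → max 185
Aggressive regrets: 235, 0, 15, 210, 210 → max 235
Bold regrets: 0, 25, 95, 125, 195 → max 195
AllIn regrets: 220, 230, 20, 0, 225 → max 230
Smallest max regret = 110 → Conservative.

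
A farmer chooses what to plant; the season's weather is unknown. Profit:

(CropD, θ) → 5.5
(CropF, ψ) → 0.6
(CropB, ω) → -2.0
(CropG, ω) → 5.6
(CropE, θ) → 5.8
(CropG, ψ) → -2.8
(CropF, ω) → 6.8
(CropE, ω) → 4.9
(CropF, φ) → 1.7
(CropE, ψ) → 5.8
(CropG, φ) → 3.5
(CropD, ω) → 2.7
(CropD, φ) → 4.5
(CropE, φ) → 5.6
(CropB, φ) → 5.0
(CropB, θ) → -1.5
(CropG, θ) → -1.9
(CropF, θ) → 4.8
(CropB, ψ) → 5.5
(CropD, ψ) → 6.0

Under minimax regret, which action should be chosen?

Column bests: θ=5.8, φ=5.6, ψ=6.0, ω=6.8.
CropB regrets: 7.3, 0.6, 0.5, 8.8 → max 8.8
CropF regrets: 1.0, 3.9, 5.4, 0.0 → max 5.4
CropG regrets: 7.7, 2.1, 8.8, 1.2 → max 8.8
CropD regrets: 0.3, 1.1, 0.0, 4.1 → max 4.1
CropE regrets: 0.0, 0.0, 0.2, 1.9 → max 1.9
Smallest max regret = 1.9 → CropE.

CropE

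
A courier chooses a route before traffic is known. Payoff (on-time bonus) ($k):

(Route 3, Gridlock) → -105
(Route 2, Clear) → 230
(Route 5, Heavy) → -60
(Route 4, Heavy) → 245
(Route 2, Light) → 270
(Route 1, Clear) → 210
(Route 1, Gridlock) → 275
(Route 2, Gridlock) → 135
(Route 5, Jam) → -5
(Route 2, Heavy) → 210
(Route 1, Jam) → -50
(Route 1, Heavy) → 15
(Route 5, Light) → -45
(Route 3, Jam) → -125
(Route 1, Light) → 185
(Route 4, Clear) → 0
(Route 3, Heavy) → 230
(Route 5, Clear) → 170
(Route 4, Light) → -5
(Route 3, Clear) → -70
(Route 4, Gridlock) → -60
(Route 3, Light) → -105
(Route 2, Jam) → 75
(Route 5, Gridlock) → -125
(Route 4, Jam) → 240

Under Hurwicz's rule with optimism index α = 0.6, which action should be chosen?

Route 2

Route 1: 0.6·275 + 0.4·(-50) = 145
Route 2: 0.6·270 + 0.4·75 = 192
Route 3: 0.6·230 + 0.4·(-125) = 88
Route 4: 0.6·245 + 0.4·(-60) = 123
Route 5: 0.6·170 + 0.4·(-125) = 52
Highest Hurwicz score = 192 → Route 2.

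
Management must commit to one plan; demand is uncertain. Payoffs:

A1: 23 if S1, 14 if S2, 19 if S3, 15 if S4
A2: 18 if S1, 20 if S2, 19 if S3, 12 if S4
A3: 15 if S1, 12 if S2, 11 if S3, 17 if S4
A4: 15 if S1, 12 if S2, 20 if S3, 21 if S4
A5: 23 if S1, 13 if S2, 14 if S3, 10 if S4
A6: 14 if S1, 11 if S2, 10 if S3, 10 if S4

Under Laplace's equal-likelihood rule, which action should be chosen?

A1

Row averages: A1=17.75, A2=17.25, A3=13.75, A4=17, A5=15, A6=11.25
Highest average = 17.75 → A1.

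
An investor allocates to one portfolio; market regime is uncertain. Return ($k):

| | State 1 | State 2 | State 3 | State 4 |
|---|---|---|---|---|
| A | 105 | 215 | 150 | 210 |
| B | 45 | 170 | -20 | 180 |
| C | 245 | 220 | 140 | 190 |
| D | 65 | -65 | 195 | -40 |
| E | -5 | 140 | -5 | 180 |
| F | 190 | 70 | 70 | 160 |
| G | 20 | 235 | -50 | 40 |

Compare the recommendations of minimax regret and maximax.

minimax regret → C; maximax → C (agree)

Column bests: State 1=245, State 2=235, State 3=195, State 4=210.
A regrets: 140, 20, 45, 0 → max 140
B regrets: 200, 65, 215, 30 → max 215
C regrets: 0, 15, 55, 20 → max 55
D regrets: 180, 300, 0, 250 → max 300
E regrets: 250, 95, 200, 30 → max 250
F regrets: 55, 165, 125, 50 → max 165
G regrets: 225, 0, 245, 170 → max 245
Smallest max regret = 55 → C.
Row maxima: A=215, B=180, C=245, D=195, E=180, F=190, G=235
Best best-case = 245 → C.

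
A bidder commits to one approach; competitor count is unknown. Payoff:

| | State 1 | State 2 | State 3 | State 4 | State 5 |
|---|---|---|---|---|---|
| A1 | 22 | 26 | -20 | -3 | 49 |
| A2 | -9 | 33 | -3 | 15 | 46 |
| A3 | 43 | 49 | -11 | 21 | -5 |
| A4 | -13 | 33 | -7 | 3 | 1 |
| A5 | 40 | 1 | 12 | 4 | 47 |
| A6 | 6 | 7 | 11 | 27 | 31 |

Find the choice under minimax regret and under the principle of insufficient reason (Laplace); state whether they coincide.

Column bests: State 1=43, State 2=49, State 3=12, State 4=27, State 5=49.
A1 regrets: 21, 23, 32, 30, 0 → max 32
A2 regrets: 52, 16, 15, 12, 3 → max 52
A3 regrets: 0, 0, 23, 6, 54 → max 54
A4 regrets: 56, 16, 19, 24, 48 → max 56
A5 regrets: 3, 48, 0, 23, 2 → max 48
A6 regrets: 37, 42, 1, 0, 18 → max 42
Smallest max regret = 32 → A1.
Row averages: A1=14.8, A2=16.4, A3=19.4, A4=3.4, A5=20.8, A6=16.4
Highest average = 20.8 → A5.

minimax regret → A1; laplace → A5 (disagree)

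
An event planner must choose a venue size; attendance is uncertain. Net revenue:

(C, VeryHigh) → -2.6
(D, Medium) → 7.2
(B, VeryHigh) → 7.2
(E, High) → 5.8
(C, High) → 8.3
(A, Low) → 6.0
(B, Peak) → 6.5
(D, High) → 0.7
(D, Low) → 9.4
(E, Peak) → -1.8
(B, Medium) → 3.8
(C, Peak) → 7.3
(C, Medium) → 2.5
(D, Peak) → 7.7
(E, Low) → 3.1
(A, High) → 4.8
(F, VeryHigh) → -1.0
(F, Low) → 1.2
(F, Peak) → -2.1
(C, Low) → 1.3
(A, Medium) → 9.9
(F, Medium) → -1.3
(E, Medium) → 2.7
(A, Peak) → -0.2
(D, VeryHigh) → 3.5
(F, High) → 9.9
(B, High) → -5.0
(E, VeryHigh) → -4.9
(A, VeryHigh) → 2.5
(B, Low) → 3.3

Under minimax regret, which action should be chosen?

Column bests: Low=9.4, Medium=9.9, High=9.9, VeryHigh=7.2, Peak=7.7.
A regrets: 3.4, 0.0, 5.1, 4.7, 7.9 → max 7.9
B regrets: 6.1, 6.1, 14.9, 0.0, 1.2 → max 14.9
C regrets: 8.1, 7.4, 1.6, 9.8, 0.4 → max 9.8
D regrets: 0.0, 2.7, 9.2, 3.7, 0.0 → max 9.2
E regrets: 6.3, 7.2, 4.1, 12.1, 9.5 → max 12.1
F regrets: 8.2, 11.2, 0.0, 8.2, 9.8 → max 11.2
Smallest max regret = 7.9 → A.

A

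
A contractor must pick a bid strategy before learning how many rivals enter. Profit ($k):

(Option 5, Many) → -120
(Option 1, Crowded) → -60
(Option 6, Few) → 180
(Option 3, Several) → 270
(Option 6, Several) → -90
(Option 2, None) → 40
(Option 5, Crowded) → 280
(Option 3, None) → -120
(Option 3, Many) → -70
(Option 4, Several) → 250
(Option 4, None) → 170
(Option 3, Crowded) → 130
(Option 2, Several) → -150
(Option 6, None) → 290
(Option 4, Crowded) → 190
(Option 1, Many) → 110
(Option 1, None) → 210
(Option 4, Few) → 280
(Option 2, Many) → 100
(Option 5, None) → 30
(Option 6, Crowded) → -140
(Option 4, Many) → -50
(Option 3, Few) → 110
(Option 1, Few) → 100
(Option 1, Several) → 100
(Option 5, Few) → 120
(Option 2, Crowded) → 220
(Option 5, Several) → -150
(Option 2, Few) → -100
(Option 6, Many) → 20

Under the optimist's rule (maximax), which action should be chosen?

Option 6

Row maxima: Option 1=210, Option 2=220, Option 3=270, Option 4=280, Option 5=280, Option 6=290
Best best-case = 290 → Option 6.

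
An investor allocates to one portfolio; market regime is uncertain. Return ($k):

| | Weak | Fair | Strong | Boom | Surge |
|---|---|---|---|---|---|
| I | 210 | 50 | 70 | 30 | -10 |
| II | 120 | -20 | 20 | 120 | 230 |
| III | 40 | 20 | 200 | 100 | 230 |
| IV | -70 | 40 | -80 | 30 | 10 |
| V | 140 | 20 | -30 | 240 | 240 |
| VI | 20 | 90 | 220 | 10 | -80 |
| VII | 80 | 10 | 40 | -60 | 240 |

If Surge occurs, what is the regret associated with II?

Best payoff under Surge is 240.
Regret = 240 − 230 = 10.

10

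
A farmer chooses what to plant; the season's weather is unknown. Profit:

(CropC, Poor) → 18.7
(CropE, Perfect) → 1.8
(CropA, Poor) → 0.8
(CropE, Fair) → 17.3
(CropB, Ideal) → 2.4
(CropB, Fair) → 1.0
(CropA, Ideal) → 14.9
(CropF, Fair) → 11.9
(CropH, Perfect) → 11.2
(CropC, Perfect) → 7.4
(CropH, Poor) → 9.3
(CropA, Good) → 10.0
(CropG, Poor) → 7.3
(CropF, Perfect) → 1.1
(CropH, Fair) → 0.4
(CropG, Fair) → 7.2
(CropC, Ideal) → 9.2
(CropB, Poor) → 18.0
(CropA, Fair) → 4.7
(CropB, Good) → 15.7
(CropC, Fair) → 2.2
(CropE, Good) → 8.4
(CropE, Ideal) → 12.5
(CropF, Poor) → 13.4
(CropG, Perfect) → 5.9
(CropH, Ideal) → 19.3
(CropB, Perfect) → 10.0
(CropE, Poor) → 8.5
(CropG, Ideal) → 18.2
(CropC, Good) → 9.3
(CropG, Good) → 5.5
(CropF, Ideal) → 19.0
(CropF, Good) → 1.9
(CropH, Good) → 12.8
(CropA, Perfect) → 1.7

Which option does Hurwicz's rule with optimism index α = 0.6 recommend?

CropG

CropF: 0.6·19.0 + 0.4·1.1 = 11.84
CropA: 0.6·14.9 + 0.4·0.8 = 9.26
CropG: 0.6·18.2 + 0.4·5.5 = 13.12
CropB: 0.6·18.0 + 0.4·1.0 = 11.2
CropE: 0.6·17.3 + 0.4·1.8 = 11.1
CropC: 0.6·18.7 + 0.4·2.2 = 12.1
CropH: 0.6·19.3 + 0.4·0.4 = 11.74
Highest Hurwicz score = 13.12 → CropG.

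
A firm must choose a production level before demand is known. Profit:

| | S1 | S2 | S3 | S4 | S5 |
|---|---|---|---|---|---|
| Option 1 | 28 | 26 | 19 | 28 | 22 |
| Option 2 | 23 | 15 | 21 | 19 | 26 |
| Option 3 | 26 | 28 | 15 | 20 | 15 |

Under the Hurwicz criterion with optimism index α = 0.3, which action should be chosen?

Option 1

Option 1: 0.3·28 + 0.7·19 = 21.7
Option 2: 0.3·26 + 0.7·15 = 18.3
Option 3: 0.3·28 + 0.7·15 = 18.9
Highest Hurwicz score = 21.7 → Option 1.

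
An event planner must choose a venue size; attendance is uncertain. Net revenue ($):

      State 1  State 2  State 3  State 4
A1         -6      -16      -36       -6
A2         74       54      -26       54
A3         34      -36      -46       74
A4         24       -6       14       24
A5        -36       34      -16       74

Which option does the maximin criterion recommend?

Row minima: A1=-36, A2=-26, A3=-46, A4=-6, A5=-36
Best worst-case = -6 → A4.

A4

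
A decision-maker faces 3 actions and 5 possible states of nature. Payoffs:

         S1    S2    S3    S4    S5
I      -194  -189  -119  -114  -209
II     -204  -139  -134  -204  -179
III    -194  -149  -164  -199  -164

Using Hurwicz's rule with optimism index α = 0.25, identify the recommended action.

I: 0.25·(-114) + 0.75·(-209) = -185.25
II: 0.25·(-134) + 0.75·(-204) = -186.5
III: 0.25·(-149) + 0.75·(-199) = -186.5
Highest Hurwicz score = -185.25 → I.

I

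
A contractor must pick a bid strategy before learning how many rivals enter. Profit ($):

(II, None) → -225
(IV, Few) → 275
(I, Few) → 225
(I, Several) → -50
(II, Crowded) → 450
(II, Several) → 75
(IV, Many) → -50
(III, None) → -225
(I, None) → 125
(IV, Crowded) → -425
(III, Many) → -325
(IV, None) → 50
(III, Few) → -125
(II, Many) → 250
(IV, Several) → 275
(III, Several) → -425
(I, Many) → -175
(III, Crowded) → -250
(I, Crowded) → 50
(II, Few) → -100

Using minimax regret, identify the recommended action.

Column bests: None=125, Few=275, Several=275, Many=250, Crowded=450.
I regrets: 0, 50, 325, 425, 400 → max 425
II regrets: 350, 375, 200, 0, 0 → max 375
III regrets: 350, 400, 700, 575, 700 → max 700
IV regrets: 75, 0, 0, 300, 875 → max 875
Smallest max regret = 375 → II.

II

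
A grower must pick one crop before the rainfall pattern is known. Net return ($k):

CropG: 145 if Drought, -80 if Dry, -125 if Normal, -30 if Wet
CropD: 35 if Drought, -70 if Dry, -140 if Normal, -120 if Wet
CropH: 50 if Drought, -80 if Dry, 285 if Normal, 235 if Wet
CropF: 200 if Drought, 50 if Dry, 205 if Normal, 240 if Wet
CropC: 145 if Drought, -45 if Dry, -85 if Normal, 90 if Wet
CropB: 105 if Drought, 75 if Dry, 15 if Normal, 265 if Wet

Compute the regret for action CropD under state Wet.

Best payoff under Wet is 265.
Regret = 265 − (-120) = 385.

385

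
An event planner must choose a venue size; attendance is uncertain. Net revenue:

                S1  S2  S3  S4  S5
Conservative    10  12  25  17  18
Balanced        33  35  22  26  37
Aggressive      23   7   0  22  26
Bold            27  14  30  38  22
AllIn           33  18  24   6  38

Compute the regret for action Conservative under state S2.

Best payoff under S2 is 35.
Regret = 35 − 12 = 23.

23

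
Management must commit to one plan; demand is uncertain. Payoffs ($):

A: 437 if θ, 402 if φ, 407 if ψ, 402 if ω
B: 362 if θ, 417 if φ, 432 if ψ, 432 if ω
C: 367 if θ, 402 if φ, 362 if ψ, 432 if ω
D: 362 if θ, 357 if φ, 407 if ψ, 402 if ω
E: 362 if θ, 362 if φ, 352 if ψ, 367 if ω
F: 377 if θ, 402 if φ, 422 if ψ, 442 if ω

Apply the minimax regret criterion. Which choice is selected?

A

Column bests: θ=437, φ=417, ψ=432, ω=442.
A regrets: 0, 15, 25, 40 → max 40
B regrets: 75, 0, 0, 10 → max 75
C regrets: 70, 15, 70, 10 → max 70
D regrets: 75, 60, 25, 40 → max 75
E regrets: 75, 55, 80, 75 → max 80
F regrets: 60, 15, 10, 0 → max 60
Smallest max regret = 40 → A.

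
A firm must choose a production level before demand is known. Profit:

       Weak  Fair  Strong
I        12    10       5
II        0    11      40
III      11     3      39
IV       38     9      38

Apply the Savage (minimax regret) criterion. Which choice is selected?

IV

Column bests: Weak=38, Fair=11, Strong=40.
I regrets: 26, 1, 35 → max 35
II regrets: 38, 0, 0 → max 38
III regrets: 27, 8, 1 → max 27
IV regrets: 0, 2, 2 → max 2
Smallest max regret = 2 → IV.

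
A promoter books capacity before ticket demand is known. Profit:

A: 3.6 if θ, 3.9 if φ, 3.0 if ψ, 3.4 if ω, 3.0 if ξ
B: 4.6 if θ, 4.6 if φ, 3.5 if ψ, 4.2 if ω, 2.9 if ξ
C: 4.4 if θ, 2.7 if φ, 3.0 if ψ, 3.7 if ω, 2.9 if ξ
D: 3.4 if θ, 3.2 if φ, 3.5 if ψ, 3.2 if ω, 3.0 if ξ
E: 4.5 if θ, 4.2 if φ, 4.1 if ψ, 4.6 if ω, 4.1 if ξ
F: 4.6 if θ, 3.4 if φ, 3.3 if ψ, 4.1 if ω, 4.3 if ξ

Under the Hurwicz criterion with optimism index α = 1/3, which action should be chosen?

E

A: 1/3·3.9 + 2/3·3.0 = 3.3
B: 1/3·4.6 + 2/3·2.9 = 52/15
C: 1/3·4.4 + 2/3·2.7 = 49/15
D: 1/3·3.5 + 2/3·3.0 = 19/6
E: 1/3·4.6 + 2/3·4.1 = 64/15
F: 1/3·4.6 + 2/3·3.3 = 56/15
Highest Hurwicz score = 64/15 → E.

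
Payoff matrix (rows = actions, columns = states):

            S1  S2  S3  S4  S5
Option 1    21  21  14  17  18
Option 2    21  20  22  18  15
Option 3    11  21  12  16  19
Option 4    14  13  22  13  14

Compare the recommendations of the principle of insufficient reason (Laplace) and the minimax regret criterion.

laplace → Option 2; minimax regret → Option 2 (agree)

Row averages: Option 1=18.2, Option 2=19.2, Option 3=15.8, Option 4=15.2
Highest average = 19.2 → Option 2.
Column bests: S1=21, S2=21, S3=22, S4=18, S5=19.
Option 1 regrets: 0, 0, 8, 1, 1 → max 8
Option 2 regrets: 0, 1, 0, 0, 4 → max 4
Option 3 regrets: 10, 0, 10, 2, 0 → max 10
Option 4 regrets: 7, 8, 0, 5, 5 → max 8
Smallest max regret = 4 → Option 2.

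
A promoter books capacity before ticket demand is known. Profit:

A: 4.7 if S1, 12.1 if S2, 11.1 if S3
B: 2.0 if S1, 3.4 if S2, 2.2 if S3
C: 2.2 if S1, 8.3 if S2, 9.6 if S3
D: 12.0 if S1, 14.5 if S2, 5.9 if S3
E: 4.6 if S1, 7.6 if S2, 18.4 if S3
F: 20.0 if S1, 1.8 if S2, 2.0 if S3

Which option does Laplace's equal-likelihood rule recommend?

Row averages: A=9.3, B=38/15, C=6.7, D=10.8, E=10.2, F=119/15
Highest average = 10.8 → D.

D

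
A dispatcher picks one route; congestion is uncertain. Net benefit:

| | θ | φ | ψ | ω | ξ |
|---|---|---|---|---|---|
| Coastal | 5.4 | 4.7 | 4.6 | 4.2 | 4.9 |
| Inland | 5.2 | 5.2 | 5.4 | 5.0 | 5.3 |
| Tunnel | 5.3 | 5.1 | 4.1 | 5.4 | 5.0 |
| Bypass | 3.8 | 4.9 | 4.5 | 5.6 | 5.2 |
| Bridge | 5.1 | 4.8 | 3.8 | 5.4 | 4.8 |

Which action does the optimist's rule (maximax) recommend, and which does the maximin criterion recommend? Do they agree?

maximax → Bypass; maximin → Inland (disagree)

Row maxima: Coastal=5.4, Inland=5.4, Tunnel=5.4, Bypass=5.6, Bridge=5.4
Best best-case = 5.6 → Bypass.
Row minima: Coastal=4.2, Inland=5.0, Tunnel=4.1, Bypass=3.8, Bridge=3.8
Best worst-case = 5.0 → Inland.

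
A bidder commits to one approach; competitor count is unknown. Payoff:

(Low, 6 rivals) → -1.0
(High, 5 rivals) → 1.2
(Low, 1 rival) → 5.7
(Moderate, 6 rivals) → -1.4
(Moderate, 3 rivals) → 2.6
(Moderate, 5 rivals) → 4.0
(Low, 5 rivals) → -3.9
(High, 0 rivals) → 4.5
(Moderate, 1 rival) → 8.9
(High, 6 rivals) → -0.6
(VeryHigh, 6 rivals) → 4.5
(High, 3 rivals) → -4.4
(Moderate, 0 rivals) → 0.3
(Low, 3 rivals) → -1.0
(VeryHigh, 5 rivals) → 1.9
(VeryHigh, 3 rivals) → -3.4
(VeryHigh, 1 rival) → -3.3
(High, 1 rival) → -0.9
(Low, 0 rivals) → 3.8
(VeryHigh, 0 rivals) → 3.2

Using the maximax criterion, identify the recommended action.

Moderate

Row maxima: Low=5.7, Moderate=8.9, High=4.5, VeryHigh=4.5
Best best-case = 8.9 → Moderate.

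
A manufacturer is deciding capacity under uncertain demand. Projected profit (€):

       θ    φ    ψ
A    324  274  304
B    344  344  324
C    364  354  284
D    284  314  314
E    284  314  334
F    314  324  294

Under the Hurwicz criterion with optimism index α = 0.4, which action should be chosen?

B

A: 0.4·324 + 0.6·274 = 294
B: 0.4·344 + 0.6·324 = 332
C: 0.4·364 + 0.6·284 = 316
D: 0.4·314 + 0.6·284 = 296
E: 0.4·334 + 0.6·284 = 304
F: 0.4·324 + 0.6·294 = 306
Highest Hurwicz score = 332 → B.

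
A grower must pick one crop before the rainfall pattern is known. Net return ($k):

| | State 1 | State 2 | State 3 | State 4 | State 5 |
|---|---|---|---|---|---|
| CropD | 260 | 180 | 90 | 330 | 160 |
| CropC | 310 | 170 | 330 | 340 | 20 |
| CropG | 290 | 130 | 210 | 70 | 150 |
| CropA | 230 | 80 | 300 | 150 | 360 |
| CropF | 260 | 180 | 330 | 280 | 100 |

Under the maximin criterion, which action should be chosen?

Row minima: CropD=90, CropC=20, CropG=70, CropA=80, CropF=100
Best worst-case = 100 → CropF.

CropF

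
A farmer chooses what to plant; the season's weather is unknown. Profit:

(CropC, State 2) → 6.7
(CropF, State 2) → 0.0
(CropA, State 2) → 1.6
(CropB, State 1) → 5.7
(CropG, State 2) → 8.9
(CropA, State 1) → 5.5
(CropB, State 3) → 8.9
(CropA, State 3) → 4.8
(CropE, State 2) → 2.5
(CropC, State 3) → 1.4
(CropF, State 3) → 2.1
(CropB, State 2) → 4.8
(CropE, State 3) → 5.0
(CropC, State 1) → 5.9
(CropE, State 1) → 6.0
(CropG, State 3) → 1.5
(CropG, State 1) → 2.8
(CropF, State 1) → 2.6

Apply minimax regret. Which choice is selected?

CropB

Column bests: State 1=6.0, State 2=8.9, State 3=8.9.
CropA regrets: 0.5, 7.3, 4.1 → max 7.3
CropG regrets: 3.2, 0.0, 7.4 → max 7.4
CropC regrets: 0.1, 2.2, 7.5 → max 7.5
CropB regrets: 0.3, 4.1, 0.0 → max 4.1
CropF regrets: 3.4, 8.9, 6.8 → max 8.9
CropE regrets: 0.0, 6.4, 3.9 → max 6.4
Smallest max regret = 4.1 → CropB.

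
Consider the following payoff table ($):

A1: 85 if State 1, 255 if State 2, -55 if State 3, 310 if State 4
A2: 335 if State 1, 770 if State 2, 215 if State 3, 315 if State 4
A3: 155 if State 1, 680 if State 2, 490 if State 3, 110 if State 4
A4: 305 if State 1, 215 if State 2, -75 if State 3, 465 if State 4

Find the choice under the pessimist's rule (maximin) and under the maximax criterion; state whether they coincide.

maximin → A2; maximax → A2 (agree)

Row minima: A1=-55, A2=215, A3=110, A4=-75
Best worst-case = 215 → A2.
Row maxima: A1=310, A2=770, A3=680, A4=465
Best best-case = 770 → A2.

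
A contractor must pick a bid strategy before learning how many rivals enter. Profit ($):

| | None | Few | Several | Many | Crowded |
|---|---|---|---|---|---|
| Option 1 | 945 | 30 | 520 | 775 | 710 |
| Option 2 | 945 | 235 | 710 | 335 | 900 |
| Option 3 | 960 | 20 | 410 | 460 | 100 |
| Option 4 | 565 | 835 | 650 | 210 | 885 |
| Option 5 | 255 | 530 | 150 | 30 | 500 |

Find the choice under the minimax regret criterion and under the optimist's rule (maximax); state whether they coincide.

Column bests: None=960, Few=835, Several=710, Many=775, Crowded=900.
Option 1 regrets: 15, 805, 190, 0, 190 → max 805
Option 2 regrets: 15, 600, 0, 440, 0 → max 600
Option 3 regrets: 0, 815, 300, 315, 800 → max 815
Option 4 regrets: 395, 0, 60, 565, 15 → max 565
Option 5 regrets: 705, 305, 560, 745, 400 → max 745
Smallest max regret = 565 → Option 4.
Row maxima: Option 1=945, Option 2=945, Option 3=960, Option 4=885, Option 5=530
Best best-case = 960 → Option 3.

minimax regret → Option 4; maximax → Option 3 (disagree)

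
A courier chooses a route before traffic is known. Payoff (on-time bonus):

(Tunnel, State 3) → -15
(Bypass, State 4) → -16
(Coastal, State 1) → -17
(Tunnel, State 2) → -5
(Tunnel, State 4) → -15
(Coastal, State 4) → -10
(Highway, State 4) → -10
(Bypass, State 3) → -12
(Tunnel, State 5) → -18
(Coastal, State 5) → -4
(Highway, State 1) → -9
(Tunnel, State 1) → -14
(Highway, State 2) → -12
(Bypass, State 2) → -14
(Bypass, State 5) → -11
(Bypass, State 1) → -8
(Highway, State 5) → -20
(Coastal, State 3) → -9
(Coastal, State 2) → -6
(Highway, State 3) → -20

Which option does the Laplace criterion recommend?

Row averages: Coastal=-9.2, Tunnel=-13.4, Highway=-14.2, Bypass=-12.2
Highest average = -9.2 → Coastal.

Coastal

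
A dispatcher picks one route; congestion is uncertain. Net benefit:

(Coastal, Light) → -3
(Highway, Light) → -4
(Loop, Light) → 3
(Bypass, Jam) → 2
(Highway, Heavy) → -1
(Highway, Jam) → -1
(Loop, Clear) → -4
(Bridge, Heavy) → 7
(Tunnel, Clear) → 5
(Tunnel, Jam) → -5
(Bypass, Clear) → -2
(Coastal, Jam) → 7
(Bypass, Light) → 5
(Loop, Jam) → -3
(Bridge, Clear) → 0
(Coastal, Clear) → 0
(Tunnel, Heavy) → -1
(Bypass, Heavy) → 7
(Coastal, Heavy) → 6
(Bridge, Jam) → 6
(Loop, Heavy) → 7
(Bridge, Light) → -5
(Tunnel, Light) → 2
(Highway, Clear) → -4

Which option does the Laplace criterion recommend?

Row averages: Loop=0.75, Coastal=2.5, Bridge=2, Bypass=3, Highway=-2.5, Tunnel=0.25
Highest average = 3 → Bypass.

Bypass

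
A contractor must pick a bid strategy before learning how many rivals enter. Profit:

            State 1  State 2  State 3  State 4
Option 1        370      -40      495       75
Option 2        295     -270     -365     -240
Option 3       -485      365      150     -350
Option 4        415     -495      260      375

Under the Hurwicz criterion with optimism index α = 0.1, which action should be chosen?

Option 1: 0.1·495 + 0.9·(-40) = 13.5
Option 2: 0.1·295 + 0.9·(-365) = -299
Option 3: 0.1·365 + 0.9·(-485) = -400
Option 4: 0.1·415 + 0.9·(-495) = -404
Highest Hurwicz score = 13.5 → Option 1.

Option 1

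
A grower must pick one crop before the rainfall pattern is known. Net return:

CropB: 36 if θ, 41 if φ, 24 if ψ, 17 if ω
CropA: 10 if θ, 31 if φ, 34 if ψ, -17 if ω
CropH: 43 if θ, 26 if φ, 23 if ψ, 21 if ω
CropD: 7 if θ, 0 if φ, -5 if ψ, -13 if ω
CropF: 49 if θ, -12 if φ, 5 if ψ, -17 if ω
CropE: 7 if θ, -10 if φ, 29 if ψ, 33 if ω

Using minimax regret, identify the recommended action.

Column bests: θ=49, φ=41, ψ=34, ω=33.
CropB regrets: 13, 0, 10, 16 → max 16
CropA regrets: 39, 10, 0, 50 → max 50
CropH regrets: 6, 15, 11, 12 → max 15
CropD regrets: 42, 41, 39, 46 → max 46
CropF regrets: 0, 53, 29, 50 → max 53
CropE regrets: 42, 51, 5, 0 → max 51
Smallest max regret = 15 → CropH.

CropH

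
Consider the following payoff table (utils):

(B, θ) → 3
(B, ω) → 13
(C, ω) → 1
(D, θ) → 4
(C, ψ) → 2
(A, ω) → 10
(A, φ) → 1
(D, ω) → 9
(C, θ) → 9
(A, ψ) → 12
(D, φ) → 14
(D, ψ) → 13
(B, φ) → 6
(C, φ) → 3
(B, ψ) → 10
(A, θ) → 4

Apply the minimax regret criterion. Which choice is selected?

D

Column bests: θ=9, φ=14, ψ=13, ω=13.
A regrets: 5, 13, 1, 3 → max 13
B regrets: 6, 8, 3, 0 → max 8
C regrets: 0, 11, 11, 12 → max 12
D regrets: 5, 0, 0, 4 → max 5
Smallest max regret = 5 → D.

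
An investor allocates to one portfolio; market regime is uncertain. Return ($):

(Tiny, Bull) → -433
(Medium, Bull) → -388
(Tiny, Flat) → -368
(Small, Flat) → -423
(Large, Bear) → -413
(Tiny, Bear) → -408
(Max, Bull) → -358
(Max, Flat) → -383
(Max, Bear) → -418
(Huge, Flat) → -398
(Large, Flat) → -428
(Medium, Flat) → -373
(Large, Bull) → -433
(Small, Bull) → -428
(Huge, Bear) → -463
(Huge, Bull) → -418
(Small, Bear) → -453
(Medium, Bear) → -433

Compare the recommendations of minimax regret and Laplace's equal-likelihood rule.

Column bests: Bear=-408, Flat=-368, Bull=-358.
Tiny regrets: 0, 0, 75 → max 75
Small regrets: 45, 55, 70 → max 70
Medium regrets: 25, 5, 30 → max 30
Large regrets: 5, 60, 75 → max 75
Huge regrets: 55, 30, 60 → max 60
Max regrets: 10, 15, 0 → max 15
Smallest max regret = 15 → Max.
Row averages: Tiny=-403, Small=-1304/3, Medium=-398, Large=-1274/3, Huge=-1279/3, Max=-1159/3
Highest average = -1159/3 → Max.

minimax regret → Max; laplace → Max (agree)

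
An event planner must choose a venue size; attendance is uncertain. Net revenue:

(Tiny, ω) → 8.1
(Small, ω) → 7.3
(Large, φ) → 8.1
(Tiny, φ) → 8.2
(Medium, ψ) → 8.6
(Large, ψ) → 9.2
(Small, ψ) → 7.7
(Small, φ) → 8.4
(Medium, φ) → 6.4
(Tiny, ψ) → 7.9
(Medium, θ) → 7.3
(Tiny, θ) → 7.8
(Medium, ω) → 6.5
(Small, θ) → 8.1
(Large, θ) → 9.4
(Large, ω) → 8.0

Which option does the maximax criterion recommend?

Row maxima: Tiny=8.2, Small=8.4, Medium=8.6, Large=9.4
Best best-case = 9.4 → Large.

Large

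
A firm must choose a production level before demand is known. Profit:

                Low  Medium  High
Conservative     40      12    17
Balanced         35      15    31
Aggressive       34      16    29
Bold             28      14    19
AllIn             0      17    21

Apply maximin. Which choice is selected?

Row minima: Conservative=12, Balanced=15, Aggressive=16, Bold=14, AllIn=0
Best worst-case = 16 → Aggressive.

Aggressive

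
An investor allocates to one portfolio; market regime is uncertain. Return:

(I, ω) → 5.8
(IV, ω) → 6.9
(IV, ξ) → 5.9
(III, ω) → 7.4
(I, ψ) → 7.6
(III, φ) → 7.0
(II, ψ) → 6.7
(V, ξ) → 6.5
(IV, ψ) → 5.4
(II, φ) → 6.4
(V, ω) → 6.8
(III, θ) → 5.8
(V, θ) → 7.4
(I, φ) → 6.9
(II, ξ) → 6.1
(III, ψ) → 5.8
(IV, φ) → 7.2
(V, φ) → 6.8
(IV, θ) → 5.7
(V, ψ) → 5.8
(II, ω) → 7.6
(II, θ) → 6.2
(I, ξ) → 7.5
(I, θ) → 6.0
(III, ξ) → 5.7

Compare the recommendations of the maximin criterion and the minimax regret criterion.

Row minima: I=5.8, II=6.1, III=5.7, IV=5.4, V=5.8
Best worst-case = 6.1 → II.
Column bests: θ=7.4, φ=7.2, ψ=7.6, ω=7.6, ξ=7.5.
I regrets: 1.4, 0.3, 0.0, 1.8, 0.0 → max 1.8
II regrets: 1.2, 0.8, 0.9, 0.0, 1.4 → max 1.4
III regrets: 1.6, 0.2, 1.8, 0.2, 1.8 → max 1.8
IV regrets: 1.7, 0.0, 2.2, 0.7, 1.6 → max 2.2
V regrets: 0.0, 0.4, 1.8, 0.8, 1.0 → max 1.8
Smallest max regret = 1.4 → II.

maximin → II; minimax regret → II (agree)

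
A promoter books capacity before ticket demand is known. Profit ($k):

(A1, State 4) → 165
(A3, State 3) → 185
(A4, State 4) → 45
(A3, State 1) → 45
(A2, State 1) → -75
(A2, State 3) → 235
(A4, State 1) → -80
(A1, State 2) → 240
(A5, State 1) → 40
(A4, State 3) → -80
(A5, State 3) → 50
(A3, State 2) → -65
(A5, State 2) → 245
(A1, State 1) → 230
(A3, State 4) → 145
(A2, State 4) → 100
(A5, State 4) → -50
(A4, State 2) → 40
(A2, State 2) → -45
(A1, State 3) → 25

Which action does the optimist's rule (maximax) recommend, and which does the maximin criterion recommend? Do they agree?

maximax → A5; maximin → A1 (disagree)

Row maxima: A1=240, A2=235, A3=185, A4=45, A5=245
Best best-case = 245 → A5.
Row minima: A1=25, A2=-75, A3=-65, A4=-80, A5=-50
Best worst-case = 25 → A1.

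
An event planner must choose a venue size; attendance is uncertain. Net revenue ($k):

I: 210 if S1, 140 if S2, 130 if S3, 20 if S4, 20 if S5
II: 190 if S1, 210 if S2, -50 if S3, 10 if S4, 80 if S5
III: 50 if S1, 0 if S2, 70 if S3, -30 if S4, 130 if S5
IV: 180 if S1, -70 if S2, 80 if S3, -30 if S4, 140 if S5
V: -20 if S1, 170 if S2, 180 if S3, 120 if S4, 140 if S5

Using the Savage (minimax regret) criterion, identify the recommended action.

Column bests: S1=210, S2=210, S3=180, S4=120, S5=140.
I regrets: 0, 70, 50, 100, 120 → max 120
II regrets: 20, 0, 230, 110, 60 → max 230
III regrets: 160, 210, 110, 150, 10 → max 210
IV regrets: 30, 280, 100, 150, 0 → max 280
V regrets: 230, 40, 0, 0, 0 → max 230
Smallest max regret = 120 → I.

I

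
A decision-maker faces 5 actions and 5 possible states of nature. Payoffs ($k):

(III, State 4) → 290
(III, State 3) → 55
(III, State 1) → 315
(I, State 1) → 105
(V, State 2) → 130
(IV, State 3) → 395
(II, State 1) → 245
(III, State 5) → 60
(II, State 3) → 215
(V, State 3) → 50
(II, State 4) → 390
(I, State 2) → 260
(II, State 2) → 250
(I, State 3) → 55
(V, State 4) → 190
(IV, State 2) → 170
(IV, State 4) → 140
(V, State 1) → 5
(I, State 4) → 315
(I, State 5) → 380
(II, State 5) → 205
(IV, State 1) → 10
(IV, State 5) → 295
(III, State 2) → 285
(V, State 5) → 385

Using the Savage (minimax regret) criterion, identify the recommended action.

II

Column bests: State 1=315, State 2=285, State 3=395, State 4=390, State 5=385.
I regrets: 210, 25, 340, 75, 5 → max 340
II regrets: 70, 35, 180, 0, 180 → max 180
III regrets: 0, 0, 340, 100, 325 → max 340
IV regrets: 305, 115, 0, 250, 90 → max 305
V regrets: 310, 155, 345, 200, 0 → max 345
Smallest max regret = 180 → II.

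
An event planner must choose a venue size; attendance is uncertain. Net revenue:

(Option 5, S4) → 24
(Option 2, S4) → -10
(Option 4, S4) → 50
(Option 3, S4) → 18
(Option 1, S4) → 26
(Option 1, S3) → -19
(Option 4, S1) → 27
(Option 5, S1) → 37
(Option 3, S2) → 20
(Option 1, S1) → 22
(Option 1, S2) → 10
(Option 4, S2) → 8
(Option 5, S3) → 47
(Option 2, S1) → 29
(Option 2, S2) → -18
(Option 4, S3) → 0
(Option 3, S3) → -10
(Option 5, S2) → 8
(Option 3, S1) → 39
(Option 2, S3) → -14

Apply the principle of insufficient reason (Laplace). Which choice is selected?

Option 5

Row averages: Option 1=9.75, Option 2=-3.25, Option 3=16.75, Option 4=21.25, Option 5=29
Highest average = 29 → Option 5.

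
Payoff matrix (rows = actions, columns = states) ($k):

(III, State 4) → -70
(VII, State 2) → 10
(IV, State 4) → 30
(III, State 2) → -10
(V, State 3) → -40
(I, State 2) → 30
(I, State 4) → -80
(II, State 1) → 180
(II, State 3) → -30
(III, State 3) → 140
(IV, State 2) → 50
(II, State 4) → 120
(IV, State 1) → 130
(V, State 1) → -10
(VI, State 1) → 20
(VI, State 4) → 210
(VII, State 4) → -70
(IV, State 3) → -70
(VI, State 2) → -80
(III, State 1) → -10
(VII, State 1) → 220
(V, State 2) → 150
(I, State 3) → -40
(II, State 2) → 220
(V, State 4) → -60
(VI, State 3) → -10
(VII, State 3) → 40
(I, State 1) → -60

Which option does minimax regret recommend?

II

Column bests: State 1=220, State 2=220, State 3=140, State 4=210.
I regrets: 280, 190, 180, 290 → max 290
II regrets: 40, 0, 170, 90 → max 170
III regrets: 230, 230, 0, 280 → max 280
IV regrets: 90, 170, 210, 180 → max 210
V regrets: 230, 70, 180, 270 → max 270
VI regrets: 200, 300, 150, 0 → max 300
VII regrets: 0, 210, 100, 280 → max 280
Smallest max regret = 170 → II.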